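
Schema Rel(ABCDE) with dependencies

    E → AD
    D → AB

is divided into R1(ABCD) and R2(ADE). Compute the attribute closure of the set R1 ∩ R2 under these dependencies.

R1 ∩ R2 = {AD}.
D → AB applies, adding B
Closure: {ABD}.

ABD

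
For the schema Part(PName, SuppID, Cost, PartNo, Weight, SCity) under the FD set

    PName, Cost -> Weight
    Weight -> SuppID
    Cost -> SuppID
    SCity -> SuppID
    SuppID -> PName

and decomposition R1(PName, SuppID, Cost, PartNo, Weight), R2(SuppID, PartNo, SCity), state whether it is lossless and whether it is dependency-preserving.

lossy but dependency-preserving

Lossless test: (SuppID, PartNo)⁺ = {PName, SuppID, PartNo}, which is a superkey of neither fragment — lossy.
Dependency preservation: every FD's attributes lie within a single fragment, so each can be enforced locally — preserved.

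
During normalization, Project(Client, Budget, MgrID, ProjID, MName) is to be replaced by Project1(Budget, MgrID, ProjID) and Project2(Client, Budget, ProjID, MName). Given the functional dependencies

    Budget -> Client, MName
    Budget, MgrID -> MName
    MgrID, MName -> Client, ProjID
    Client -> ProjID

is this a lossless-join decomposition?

Common attributes: Project1 ∩ Project2 = {Budget, ProjID}.
Closure of {Budget, ProjID}: Budget → Client, MName applies, adding Client, MName. So (Budget, ProjID)⁺ = {Client, Budget, ProjID, MName}.
This closure contains every attribute of Project2, so Project1 ∩ Project2 → Project2. The join is lossless.

Yes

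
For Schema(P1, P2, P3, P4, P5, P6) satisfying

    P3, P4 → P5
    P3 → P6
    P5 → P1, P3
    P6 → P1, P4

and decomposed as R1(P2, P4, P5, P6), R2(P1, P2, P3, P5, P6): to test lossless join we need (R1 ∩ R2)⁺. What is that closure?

P1, P2, P3, P4, P5, P6

R1 ∩ R2 = {P2, P5, P6}.
P5 → P1, P3 applies, adding P1, P3
P6 → P1, P4 applies, adding P4
Closure: {P1, P2, P3, P4, P5, P6}.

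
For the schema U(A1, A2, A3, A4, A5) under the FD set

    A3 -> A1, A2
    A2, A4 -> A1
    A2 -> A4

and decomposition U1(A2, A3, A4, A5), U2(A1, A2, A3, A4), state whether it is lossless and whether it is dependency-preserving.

Lossless test: (A2, A3, A4)⁺ = {A1, A2, A3, A4}, which contains all of one fragment — lossless.
Dependency preservation: every FD's attributes lie within a single fragment, so each can be enforced locally — preserved.

lossless and dependency-preserving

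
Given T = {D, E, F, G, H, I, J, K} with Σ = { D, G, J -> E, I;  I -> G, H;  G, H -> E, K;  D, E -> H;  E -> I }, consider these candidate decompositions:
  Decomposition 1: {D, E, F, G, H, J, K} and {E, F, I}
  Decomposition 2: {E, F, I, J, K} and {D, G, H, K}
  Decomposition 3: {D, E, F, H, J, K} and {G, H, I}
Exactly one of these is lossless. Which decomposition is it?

Decomposition 1: common = {E, F}, closure = {E, F, G, H, I, K} → lossless.
Decomposition 2: common = {K}, closure = {K} → lossy.
Decomposition 3: common = {H}, closure = {H} → lossy.

Decomposition 1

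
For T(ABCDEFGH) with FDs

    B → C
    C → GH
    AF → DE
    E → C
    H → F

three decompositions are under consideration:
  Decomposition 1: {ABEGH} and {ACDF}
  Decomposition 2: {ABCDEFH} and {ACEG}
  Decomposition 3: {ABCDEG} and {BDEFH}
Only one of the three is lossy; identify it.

Decomposition 1: common = {A}, closure = {A} → lossy.
Decomposition 2: common = {ACE}, closure = {ACDEFGH} → lossless.
Decomposition 3: common = {BDE}, closure = {BCDEFGH} → lossless.

Decomposition 1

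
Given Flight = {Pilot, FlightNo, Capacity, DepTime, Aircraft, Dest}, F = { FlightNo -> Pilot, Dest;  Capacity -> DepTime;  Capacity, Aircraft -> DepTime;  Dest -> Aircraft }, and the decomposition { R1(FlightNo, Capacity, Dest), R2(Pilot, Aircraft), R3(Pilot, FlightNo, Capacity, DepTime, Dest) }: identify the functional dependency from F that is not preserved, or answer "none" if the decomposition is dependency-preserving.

Check Dest → Aircraft: no single fragment contains all of {Aircraft, Dest}, and the restricted closure of {Dest} across the fragments never reaches {Aircraft}.
FlightNo → Pilot, Dest is preserved.
Capacity → DepTime is preserved.
Capacity, Aircraft → DepTime is preserved.

Dest -> Aircraft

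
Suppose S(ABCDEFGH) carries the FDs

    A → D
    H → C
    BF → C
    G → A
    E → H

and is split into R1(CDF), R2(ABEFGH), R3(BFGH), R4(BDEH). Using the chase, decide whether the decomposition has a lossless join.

No

Chase test. Columns are ABCDEFGH; row i has aⱼ where attribute j ∈ Ri, else bᵢⱼ.
Initial tableau (one row per fragment):
  row 1: b11 b12 a3 a4 b15 a6 b17 b18
  row 2: a1 a2 b23 b24 a5 a6 a7 a8
  row 3: b31 a2 b33 b34 b35 a6 a7 a8
  row 4: b41 a2 b43 a4 a5 b46 b47 a8
Rows 2 and 3 agree on H; apply H→C and equate their C entries.
Rows 2 and 4 agree on H; apply H→C and equate their C entries.
Rows 2 and 3 agree on G; apply G→A and equate their A entries.
Rows 2 and 3 agree on A; apply A→D and equate their D entries.
No row becomes fully distinguished — the join is lossy.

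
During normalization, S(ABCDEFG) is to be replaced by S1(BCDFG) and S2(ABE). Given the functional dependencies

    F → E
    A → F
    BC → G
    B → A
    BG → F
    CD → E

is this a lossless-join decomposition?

Common attributes: S1 ∩ S2 = {B}.
Closure of {B}: B → A applies, adding A; A → F applies, adding F; F → E applies, adding E. So (B)⁺ = {ABEF}.
This closure contains every attribute of S2, so S1 ∩ S2 → S2. The join is lossless.

Yes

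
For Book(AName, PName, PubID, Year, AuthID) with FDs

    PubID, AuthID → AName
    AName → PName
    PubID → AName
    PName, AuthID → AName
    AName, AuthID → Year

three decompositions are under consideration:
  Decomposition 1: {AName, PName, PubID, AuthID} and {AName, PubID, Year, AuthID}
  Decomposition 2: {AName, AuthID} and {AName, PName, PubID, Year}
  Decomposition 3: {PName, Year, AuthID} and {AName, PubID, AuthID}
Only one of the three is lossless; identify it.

Decomposition 1: common = {AName, PubID, AuthID}, closure = {AName, PName, PubID, Year, AuthID} → lossless.
Decomposition 2: common = {AName}, closure = {AName, PName} → lossy.
Decomposition 3: common = {AuthID}, closure = {AuthID} → lossy.

Decomposition 1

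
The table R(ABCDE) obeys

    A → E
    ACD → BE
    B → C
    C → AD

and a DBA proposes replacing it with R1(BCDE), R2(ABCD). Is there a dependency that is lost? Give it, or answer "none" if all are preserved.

A → E

Check A → E: no single fragment contains all of {AE}, and the restricted closure of {A} across the fragments never reaches {E}.
ACD → BE is preserved.
B → C is preserved.
C → AD is preserved.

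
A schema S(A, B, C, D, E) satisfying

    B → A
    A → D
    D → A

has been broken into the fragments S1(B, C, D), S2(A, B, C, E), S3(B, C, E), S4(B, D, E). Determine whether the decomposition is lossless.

Chase test. Columns are A, B, C, D, E; row i has aⱼ where attribute j ∈ Si, else bᵢⱼ.
Initial tableau (one row per fragment):
  row 1: b11 a2 a3 a4 b15
  row 2: a1 a2 a3 b24 a5
  row 3: b31 a2 a3 b34 a5
  row 4: b41 a2 b43 a4 a5
Rows 1 and 2 agree on B; apply B→A and equate their A entries.
Rows 1 and 3 agree on B; apply B→A and equate their A entries.
Rows 1 and 4 agree on B; apply B→A and equate their A entries.
Rows 1 and 2 agree on A; apply A→D and equate their D entries.
Rows 1 and 3 agree on A; apply A→D and equate their D entries.
Row 2 is now all distinguished symbols — the join is lossless.

Yes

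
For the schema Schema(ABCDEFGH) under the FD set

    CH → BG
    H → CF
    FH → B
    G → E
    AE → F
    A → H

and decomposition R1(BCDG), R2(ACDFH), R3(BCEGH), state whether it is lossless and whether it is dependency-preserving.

Lossless test (chase): Rows 2 and 3 agree on CH; apply CH→BG and equate their BG entries. Rows 2 and 3 agree on H; apply H→CF and equate their CF entries. Rows 1 and 2 agree on G; apply G→E and equate their E entries. Rows 1 and 3 agree on G; apply G→E and equate their E entries. Row 2 is now all distinguished symbols — the join is lossless.
Dependency preservation: FH → B; AE → F are not contained in any single fragment, but the restricted closure of each left-hand side across the fragments still reaches the right-hand side; the remaining FDs each lie inside some fragment. All dependencies are preserved.

lossless and dependency-preserving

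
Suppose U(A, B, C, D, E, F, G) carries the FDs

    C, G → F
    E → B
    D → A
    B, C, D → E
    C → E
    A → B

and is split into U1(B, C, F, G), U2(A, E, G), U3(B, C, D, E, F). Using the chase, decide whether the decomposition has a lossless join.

No

Chase test. Columns are A, B, C, D, E, F, G; row i has aⱼ where attribute j ∈ Ui, else bᵢⱼ.
Initial tableau (one row per fragment):
  row 1: b11 a2 a3 b14 b15 a6 a7
  row 2: a1 b22 b23 b24 a5 b26 a7
  row 3: b31 a2 a3 a4 a5 a6 b37
Rows 2 and 3 agree on E; apply E→B and equate their B entries.
Rows 1 and 3 agree on C; apply C→E and equate their E entries.
No row becomes fully distinguished — the join is lossy.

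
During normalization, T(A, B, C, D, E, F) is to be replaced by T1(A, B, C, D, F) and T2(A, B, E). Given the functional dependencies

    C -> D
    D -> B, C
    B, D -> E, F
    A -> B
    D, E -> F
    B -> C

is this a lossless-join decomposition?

Common attributes: T1 ∩ T2 = {A, B}.
Closure of {A, B}: B → C applies, adding C; C → D applies, adding D; B, D → E, F applies, adding E, F. So (A, B)⁺ = {A, B, C, D, E, F}.
This closure contains every attribute of T1, so T1 ∩ T2 → T1. The join is lossless.

Yes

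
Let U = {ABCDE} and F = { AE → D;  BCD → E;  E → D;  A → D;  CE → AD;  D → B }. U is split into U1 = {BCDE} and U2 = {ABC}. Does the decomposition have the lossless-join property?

No

Common attributes: U1 ∩ U2 = {BC}.
No dependency enlarges {BC}, so (BC)⁺ = {BC}.
The closure contains neither all of U1 = {BCDE} nor all of U2 = {ABC}, so the common attributes are not a superkey of either fragment. The join is lossy.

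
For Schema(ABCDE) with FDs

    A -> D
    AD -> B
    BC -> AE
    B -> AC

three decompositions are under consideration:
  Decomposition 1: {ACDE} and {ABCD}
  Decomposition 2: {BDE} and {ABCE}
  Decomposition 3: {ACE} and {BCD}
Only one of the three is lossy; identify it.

Decomposition 3

Decomposition 1: common = {ACD}, closure = {ABCDE} → lossless.
Decomposition 2: common = {BE}, closure = {ABCDE} → lossless.
Decomposition 3: common = {C}, closure = {C} → lossy.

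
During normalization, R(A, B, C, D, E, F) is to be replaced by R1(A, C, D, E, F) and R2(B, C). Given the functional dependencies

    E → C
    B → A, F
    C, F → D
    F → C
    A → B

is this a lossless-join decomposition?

Common attributes: R1 ∩ R2 = {C}.
No dependency enlarges {C}, so (C)⁺ = {C}.
The closure contains neither all of R1 = {A, C, D, E, F} nor all of R2 = {B, C}, so the common attributes are not a superkey of either fragment. The join is lossy.

No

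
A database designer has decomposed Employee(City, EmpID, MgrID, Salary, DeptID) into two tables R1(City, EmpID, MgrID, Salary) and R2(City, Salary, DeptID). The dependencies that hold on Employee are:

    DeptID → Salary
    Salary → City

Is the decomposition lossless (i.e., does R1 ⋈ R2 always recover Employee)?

Common attributes: R1 ∩ R2 = {City, Salary}.
No dependency enlarges {City, Salary}, so (City, Salary)⁺ = {City, Salary}.
The closure contains neither all of R1 = {City, EmpID, MgrID, Salary} nor all of R2 = {City, Salary, DeptID}, so the common attributes are not a superkey of either fragment. The join is lossy.

No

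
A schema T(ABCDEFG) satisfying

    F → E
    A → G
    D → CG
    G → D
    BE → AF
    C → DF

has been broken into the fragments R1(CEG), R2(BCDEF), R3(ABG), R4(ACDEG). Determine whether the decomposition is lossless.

Yes

Chase test. Columns are ABCDEFG; row i has aⱼ where attribute j ∈ Ri, else bᵢⱼ.
Initial tableau (one row per fragment):
  row 1: b11 b12 a3 b14 a5 b16 a7
  row 2: b21 a2 a3 a4 a5 a6 b27
  row 3: a1 a2 b33 b34 b35 b36 a7
  row 4: a1 b42 a3 a4 a5 b46 a7
Rows 2 and 4 agree on D; apply D→CG and equate their CG entries.
Rows 1 and 2 agree on G; apply G→D and equate their D entries.
Rows 1 and 3 agree on G; apply G→D and equate their D entries.
Rows 1 and 2 agree on C; apply C→DF and equate their DF entries.
Rows 1 and 4 agree on C; apply C→DF and equate their DF entries.
Rows 1 and 3 agree on D; apply D→CG and equate their CG entries.
Rows 1 and 3 agree on C; apply C→DF and equate their DF entries.
Rows 1 and 3 agree on F; apply F→E and equate their E entries.
Rows 2 and 3 agree on BE; apply BE→AF and equate their AF entries.
Row 2 is now all distinguished symbols — the join is lossless.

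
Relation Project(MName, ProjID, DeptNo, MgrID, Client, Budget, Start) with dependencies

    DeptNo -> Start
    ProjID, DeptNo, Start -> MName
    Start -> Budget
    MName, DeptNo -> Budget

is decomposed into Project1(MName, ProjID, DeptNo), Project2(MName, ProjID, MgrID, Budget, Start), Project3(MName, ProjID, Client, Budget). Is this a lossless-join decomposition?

No

Chase test. Columns are MName, ProjID, DeptNo, MgrID, Client, Budget, Start; row i has aⱼ where attribute j ∈ Projecti, else bᵢⱼ.
Initial tableau (one row per fragment):
  row 1: a1 a2 a3 b14 b15 b16 b17
  row 2: a1 a2 b23 a4 b25 a6 a7
  row 3: a1 a2 b33 b34 a5 a6 b37
No row becomes fully distinguished — the join is lossy.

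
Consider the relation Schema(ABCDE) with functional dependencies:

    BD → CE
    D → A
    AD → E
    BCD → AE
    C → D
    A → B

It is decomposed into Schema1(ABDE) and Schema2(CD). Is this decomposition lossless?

Common attributes: Schema1 ∩ Schema2 = {D}.
Closure of {D}: D → A applies, adding A; AD → E applies, adding E; A → B applies, adding B; BD → CE applies, adding C. So (D)⁺ = {ABCDE}.
This closure contains every attribute of Schema1, so Schema1 ∩ Schema2 → Schema1. The join is lossless.

Yes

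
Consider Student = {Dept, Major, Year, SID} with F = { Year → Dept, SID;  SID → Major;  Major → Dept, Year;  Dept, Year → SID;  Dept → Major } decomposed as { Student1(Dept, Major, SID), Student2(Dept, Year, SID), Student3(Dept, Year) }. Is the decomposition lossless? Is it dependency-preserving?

Lossless test (chase): Rows 2 and 3 agree on Year; apply Year→Dept, SID and equate their Dept, SID entries. Rows 1 and 2 agree on SID; apply SID→Major and equate their Major entries. Rows 1 and 3 agree on SID; apply SID→Major and equate their Major entries. Rows 1 and 2 agree on Major; apply Major→Dept, Year and equate their Dept, Year entries. Row 1 is now all distinguished symbols — the join is lossless.
Dependency preservation: Major → Dept, Year is not contained in any single fragment, but the restricted closure of its left-hand side across the fragments still reaches the right-hand side; the remaining FDs each lie inside some fragment. All dependencies are preserved.

lossless and dependency-preserving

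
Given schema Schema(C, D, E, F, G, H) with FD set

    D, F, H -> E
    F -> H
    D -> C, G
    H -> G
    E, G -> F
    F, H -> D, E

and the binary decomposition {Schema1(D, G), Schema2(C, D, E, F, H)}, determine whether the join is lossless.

Yes

Common attributes: Schema1 ∩ Schema2 = {D}.
Closure of {D}: D → C, G applies, adding C, G. So (D)⁺ = {C, D, G}.
This closure contains every attribute of Schema1, so Schema1 ∩ Schema2 → Schema1. The join is lossless.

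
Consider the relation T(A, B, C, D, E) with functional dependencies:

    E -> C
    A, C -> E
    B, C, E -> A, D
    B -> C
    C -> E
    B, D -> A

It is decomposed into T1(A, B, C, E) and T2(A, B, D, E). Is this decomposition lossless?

Yes

Common attributes: T1 ∩ T2 = {A, B, E}.
Closure of {A, B, E}: E → C applies, adding C; B, C, E → A, D applies, adding D. So (A, B, E)⁺ = {A, B, C, D, E}.
This closure contains every attribute of T1, so T1 ∩ T2 → T1. The join is lossless.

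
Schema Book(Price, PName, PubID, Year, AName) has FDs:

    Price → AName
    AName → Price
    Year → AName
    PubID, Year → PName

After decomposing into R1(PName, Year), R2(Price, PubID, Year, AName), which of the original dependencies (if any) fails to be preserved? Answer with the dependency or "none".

Check PubID, Year → PName: no single fragment contains all of {PName, PubID, Year}, and the restricted closure of {PubID, Year} across the fragments never reaches {PName}.
Price → AName is preserved.
AName → Price is preserved.
Year → AName is preserved.

PubID, Year → PName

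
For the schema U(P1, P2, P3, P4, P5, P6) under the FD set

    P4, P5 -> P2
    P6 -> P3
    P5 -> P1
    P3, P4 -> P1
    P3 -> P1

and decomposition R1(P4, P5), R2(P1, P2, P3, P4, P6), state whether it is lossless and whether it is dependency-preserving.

Lossless test: (P4)⁺ = {P4}, which is a superkey of neither fragment — lossy.
Dependency preservation: the restricted closure of {P4, P5} across the fragments never reaches {P2}, so P4, P5 → P2 cannot be enforced without a join — not preserved.

lossy and not dependency-preserving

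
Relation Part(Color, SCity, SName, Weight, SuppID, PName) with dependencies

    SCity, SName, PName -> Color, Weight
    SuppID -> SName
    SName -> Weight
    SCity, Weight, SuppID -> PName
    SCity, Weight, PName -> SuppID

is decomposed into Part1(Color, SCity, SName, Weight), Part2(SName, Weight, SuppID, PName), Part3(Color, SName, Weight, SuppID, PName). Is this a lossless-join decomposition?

No

Chase test. Columns are Color, SCity, SName, Weight, SuppID, PName; row i has aⱼ where attribute j ∈ Parti, else bᵢⱼ.
Initial tableau (one row per fragment):
  row 1: a1 a2 a3 a4 b15 b16
  row 2: b21 b22 a3 a4 a5 a6
  row 3: a1 b32 a3 a4 a5 a6
No row becomes fully distinguished — the join is lossy.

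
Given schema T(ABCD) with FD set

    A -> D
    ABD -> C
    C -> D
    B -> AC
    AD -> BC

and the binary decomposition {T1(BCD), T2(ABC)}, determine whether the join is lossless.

Yes

Common attributes: T1 ∩ T2 = {BC}.
Closure of {BC}: C → D applies, adding D; B → AC applies, adding A. So (BC)⁺ = {ABCD}.
This closure contains every attribute of T1, so T1 ∩ T2 → T1. The join is lossless.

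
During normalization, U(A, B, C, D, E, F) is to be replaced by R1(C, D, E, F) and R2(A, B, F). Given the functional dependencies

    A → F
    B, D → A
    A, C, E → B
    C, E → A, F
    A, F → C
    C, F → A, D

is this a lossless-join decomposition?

Common attributes: R1 ∩ R2 = {F}.
No dependency enlarges {F}, so (F)⁺ = {F}.
The closure contains neither all of R1 = {C, D, E, F} nor all of R2 = {A, B, F}, so the common attributes are not a superkey of either fragment. The join is lossy.

No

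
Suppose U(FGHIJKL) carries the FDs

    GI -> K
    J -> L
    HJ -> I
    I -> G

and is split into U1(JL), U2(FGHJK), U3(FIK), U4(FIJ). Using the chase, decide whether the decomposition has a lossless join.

No

Chase test. Columns are FGHIJKL; row i has aⱼ where attribute j ∈ Ui, else bᵢⱼ.
Initial tableau (one row per fragment):
  row 1: b11 b12 b13 b14 a5 b16 a7
  row 2: a1 a2 a3 b24 a5 a6 b27
  row 3: a1 b32 b33 a4 b35 a6 b37
  row 4: a1 b42 b43 a4 a5 b46 b47
Rows 1 and 2 agree on J; apply J→L and equate their L entries.
Rows 1 and 4 agree on J; apply J→L and equate their L entries.
Rows 3 and 4 agree on I; apply I→G and equate their G entries.
Rows 3 and 4 agree on GI; apply GI→K and equate their K entries.
No row becomes fully distinguished — the join is lossy.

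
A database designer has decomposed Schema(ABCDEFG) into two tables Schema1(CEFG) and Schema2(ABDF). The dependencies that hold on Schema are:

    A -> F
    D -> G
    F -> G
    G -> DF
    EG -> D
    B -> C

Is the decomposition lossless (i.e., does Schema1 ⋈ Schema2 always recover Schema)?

Common attributes: Schema1 ∩ Schema2 = {F}.
Closure of {F}: F → G applies, adding G; G → DF applies, adding D. So (F)⁺ = {DFG}.
The closure contains neither all of Schema1 = {CEFG} nor all of Schema2 = {ABDF}, so the common attributes are not a superkey of either fragment. The join is lossy.

No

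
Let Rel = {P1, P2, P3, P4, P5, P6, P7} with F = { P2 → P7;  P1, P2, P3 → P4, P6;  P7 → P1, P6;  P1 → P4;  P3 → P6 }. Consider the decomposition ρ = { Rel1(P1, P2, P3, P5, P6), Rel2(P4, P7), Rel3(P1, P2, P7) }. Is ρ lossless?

Yes

Chase test. Columns are P1, P2, P3, P4, P5, P6, P7; row i has aⱼ where attribute j ∈ Reli, else bᵢⱼ.
Initial tableau (one row per fragment):
  row 1: a1 a2 a3 b14 a5 a6 b17
  row 2: b21 b22 b23 a4 b25 b26 a7
  row 3: a1 a2 b33 b34 b35 b36 a7
Rows 1 and 3 agree on P2; apply P2→P7 and equate their P7 entries.
Rows 1 and 2 agree on P7; apply P7→P1, P6 and equate their P1, P6 entries.
Rows 1 and 3 agree on P7; apply P7→P1, P6 and equate their P1, P6 entries.
Rows 1 and 2 agree on P1; apply P1→P4 and equate their P4 entries.
Rows 1 and 3 agree on P1; apply P1→P4 and equate their P4 entries.
Row 1 is now all distinguished symbols — the join is lossless.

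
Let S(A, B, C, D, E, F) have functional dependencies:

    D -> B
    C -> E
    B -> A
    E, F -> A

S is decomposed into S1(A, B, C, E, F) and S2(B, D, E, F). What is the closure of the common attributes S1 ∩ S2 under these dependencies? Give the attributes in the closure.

S1 ∩ S2 = {B, E, F}.
B → A applies, adding A
Closure: {A, B, E, F}.

A, B, E, F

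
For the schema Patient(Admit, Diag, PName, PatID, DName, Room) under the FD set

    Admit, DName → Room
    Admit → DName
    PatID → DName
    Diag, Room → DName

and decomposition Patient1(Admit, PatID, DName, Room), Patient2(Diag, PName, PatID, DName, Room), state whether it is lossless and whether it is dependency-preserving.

Lossless test: (PatID, DName, Room)⁺ = {PatID, DName, Room}, which is a superkey of neither fragment — lossy.
Dependency preservation: every FD's attributes lie within a single fragment, so each can be enforced locally — preserved.

lossy but dependency-preserving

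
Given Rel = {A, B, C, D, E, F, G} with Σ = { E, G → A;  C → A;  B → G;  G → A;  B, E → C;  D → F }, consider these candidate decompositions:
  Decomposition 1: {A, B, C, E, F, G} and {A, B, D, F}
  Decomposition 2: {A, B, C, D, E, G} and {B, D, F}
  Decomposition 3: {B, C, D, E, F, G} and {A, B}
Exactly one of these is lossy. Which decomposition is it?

Decomposition 1: common = {A, B, F}, closure = {A, B, F, G} → lossy.
Decomposition 2: common = {B, D}, closure = {A, B, D, F, G} → lossless.
Decomposition 3: common = {B}, closure = {A, B, G} → lossless.

Decomposition 1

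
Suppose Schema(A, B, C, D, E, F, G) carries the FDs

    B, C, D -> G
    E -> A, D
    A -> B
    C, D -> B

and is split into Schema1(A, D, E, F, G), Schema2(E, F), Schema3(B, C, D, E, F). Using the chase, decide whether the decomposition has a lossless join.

Chase test. Columns are A, B, C, D, E, F, G; row i has aⱼ where attribute j ∈ Schemai, else bᵢⱼ.
Initial tableau (one row per fragment):
  row 1: a1 b12 b13 a4 a5 a6 a7
  row 2: b21 b22 b23 b24 a5 a6 b27
  row 3: b31 a2 a3 a4 a5 a6 b37
Rows 1 and 2 agree on E; apply E→A, D and equate their A, D entries.
Rows 1 and 3 agree on E; apply E→A, D and equate their A, D entries.
Rows 1 and 2 agree on A; apply A→B and equate their B entries.
Rows 1 and 3 agree on A; apply A→B and equate their B entries.
No row becomes fully distinguished — the join is lossy.

No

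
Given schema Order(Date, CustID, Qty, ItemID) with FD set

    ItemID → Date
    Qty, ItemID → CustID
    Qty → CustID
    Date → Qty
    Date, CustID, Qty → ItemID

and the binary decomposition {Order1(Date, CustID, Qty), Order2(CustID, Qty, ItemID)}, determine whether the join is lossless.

No

Common attributes: Order1 ∩ Order2 = {CustID, Qty}.
No dependency enlarges {CustID, Qty}, so (CustID, Qty)⁺ = {CustID, Qty}.
The closure contains neither all of Order1 = {Date, CustID, Qty} nor all of Order2 = {CustID, Qty, ItemID}, so the common attributes are not a superkey of either fragment. The join is lossy.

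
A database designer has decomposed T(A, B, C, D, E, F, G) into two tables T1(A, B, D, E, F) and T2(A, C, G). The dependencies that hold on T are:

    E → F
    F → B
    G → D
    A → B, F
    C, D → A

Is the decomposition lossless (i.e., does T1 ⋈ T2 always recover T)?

No

Common attributes: T1 ∩ T2 = {A}.
Closure of {A}: A → B, F applies, adding B, F. So (A)⁺ = {A, B, F}.
The closure contains neither all of T1 = {A, B, D, E, F} nor all of T2 = {A, C, G}, so the common attributes are not a superkey of either fragment. The join is lossy.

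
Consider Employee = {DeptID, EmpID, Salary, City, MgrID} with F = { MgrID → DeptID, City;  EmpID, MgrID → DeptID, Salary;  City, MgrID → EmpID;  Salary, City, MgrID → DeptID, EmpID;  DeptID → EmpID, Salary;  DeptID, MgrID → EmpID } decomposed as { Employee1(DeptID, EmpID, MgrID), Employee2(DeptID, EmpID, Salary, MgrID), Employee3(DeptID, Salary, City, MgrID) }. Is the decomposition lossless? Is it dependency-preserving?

Lossless test (chase): Rows 1 and 2 agree on MgrID; apply MgrID→DeptID, City and equate their DeptID, City entries. Rows 1 and 3 agree on MgrID; apply MgrID→DeptID, City and equate their DeptID, City entries. Rows 1 and 2 agree on EmpID, MgrID; apply EmpID, MgrID→DeptID, Salary and equate their DeptID, Salary entries. Rows 1 and 3 agree on City, MgrID; apply City, MgrID→EmpID and equate their EmpID entries. Row 1 is now all distinguished symbols — the join is lossless.
Dependency preservation: City, MgrID → EmpID; Salary, City, MgrID → DeptID, EmpID are not contained in any single fragment, but the restricted closure of each left-hand side across the fragments still reaches the right-hand side; the remaining FDs each lie inside some fragment. All dependencies are preserved.

lossless and dependency-preserving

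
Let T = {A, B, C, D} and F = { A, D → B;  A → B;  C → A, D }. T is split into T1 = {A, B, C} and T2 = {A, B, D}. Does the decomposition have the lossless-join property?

No

Common attributes: T1 ∩ T2 = {A, B}.
No dependency enlarges {A, B}, so (A, B)⁺ = {A, B}.
The closure contains neither all of T1 = {A, B, C} nor all of T2 = {A, B, D}, so the common attributes are not a superkey of either fragment. The join is lossy.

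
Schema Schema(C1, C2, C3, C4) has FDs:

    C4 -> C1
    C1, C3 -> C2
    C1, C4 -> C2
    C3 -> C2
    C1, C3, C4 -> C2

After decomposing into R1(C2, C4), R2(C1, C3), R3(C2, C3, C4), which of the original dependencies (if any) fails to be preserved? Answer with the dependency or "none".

C4 -> C1

Check C4 → C1: no single fragment contains all of {C1, C4}, and the restricted closure of {C4} across the fragments never reaches {C1}.
C1, C3 → C2 is preserved.
C1, C4 → C2 is preserved.
C3 → C2 is preserved.
C1, C3, C4 → C2 is preserved.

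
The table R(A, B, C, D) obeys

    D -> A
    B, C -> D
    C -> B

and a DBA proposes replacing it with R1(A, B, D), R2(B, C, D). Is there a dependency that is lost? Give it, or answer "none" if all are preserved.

D → A lies within R1.
B, C → D lies within R2.
C → B lies within R2.
Every dependency is enforceable on the fragments, so the decomposition is dependency-preserving.

none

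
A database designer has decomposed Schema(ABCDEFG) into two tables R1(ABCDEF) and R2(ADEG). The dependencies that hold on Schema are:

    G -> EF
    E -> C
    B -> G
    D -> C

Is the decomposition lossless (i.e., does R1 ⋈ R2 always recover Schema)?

No

Common attributes: R1 ∩ R2 = {ADE}.
Closure of {ADE}: E → C applies, adding C. So (ADE)⁺ = {ACDE}.
The closure contains neither all of R1 = {ABCDEF} nor all of R2 = {ADEG}, so the common attributes are not a superkey of either fragment. The join is lossy.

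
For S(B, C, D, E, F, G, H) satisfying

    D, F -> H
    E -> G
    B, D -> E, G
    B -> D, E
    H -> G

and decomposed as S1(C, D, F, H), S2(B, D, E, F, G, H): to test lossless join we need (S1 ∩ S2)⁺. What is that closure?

S1 ∩ S2 = {D, F, H}.
H → G applies, adding G
Closure: {D, F, G, H}.

D, F, G, H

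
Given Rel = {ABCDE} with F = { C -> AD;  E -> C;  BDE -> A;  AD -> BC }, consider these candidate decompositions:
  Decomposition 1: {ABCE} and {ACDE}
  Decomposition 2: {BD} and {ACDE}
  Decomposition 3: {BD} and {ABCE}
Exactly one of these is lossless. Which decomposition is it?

Decomposition 1

Decomposition 1: common = {ACE}, closure = {ABCDE} → lossless.
Decomposition 2: common = {D}, closure = {D} → lossy.
Decomposition 3: common = {B}, closure = {B} → lossy.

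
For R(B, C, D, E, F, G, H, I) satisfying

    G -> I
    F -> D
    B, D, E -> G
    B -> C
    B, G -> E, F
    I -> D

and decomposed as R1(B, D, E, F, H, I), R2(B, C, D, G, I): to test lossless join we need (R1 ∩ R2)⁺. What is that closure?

B, C, D, I

R1 ∩ R2 = {B, D, I}.
B → C applies, adding C
Closure: {B, C, D, I}.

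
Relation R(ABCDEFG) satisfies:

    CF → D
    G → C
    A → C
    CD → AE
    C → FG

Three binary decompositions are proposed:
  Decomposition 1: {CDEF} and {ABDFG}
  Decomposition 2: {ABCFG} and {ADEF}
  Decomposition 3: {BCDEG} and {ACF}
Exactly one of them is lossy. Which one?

Decomposition 1

Decomposition 1: common = {DF}, closure = {DF} → lossy.
Decomposition 2: common = {AF}, closure = {ACDEFG} → lossless.
Decomposition 3: common = {C}, closure = {ACDEFG} → lossless.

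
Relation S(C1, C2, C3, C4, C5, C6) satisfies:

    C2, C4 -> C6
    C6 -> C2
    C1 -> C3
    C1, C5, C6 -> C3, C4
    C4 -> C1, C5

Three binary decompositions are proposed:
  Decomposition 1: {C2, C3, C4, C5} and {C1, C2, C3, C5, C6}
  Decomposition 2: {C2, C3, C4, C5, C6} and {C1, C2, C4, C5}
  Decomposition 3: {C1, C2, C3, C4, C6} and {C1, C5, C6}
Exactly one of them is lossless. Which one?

Decomposition 2

Decomposition 1: common = {C2, C3, C5}, closure = {C2, C3, C5} → lossy.
Decomposition 2: common = {C2, C4, C5}, closure = {C1, C2, C3, C4, C5, C6} → lossless.
Decomposition 3: common = {C1, C6}, closure = {C1, C2, C3, C6} → lossy.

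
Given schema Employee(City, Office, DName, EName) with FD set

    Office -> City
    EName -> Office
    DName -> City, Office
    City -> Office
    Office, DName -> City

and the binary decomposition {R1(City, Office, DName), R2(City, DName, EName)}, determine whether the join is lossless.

Common attributes: R1 ∩ R2 = {City, DName}.
Closure of {City, DName}: DName → City, Office applies, adding Office. So (City, DName)⁺ = {City, Office, DName}.
This closure contains every attribute of R1, so R1 ∩ R2 → R1. The join is lossless.

Yes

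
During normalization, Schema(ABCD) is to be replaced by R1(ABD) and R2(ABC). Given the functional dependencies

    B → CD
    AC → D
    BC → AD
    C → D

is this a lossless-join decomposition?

Common attributes: R1 ∩ R2 = {AB}.
Closure of {AB}: B → CD applies, adding CD. So (AB)⁺ = {ABCD}.
This closure contains every attribute of R1, so R1 ∩ R2 → R1. The join is lossless.

Yes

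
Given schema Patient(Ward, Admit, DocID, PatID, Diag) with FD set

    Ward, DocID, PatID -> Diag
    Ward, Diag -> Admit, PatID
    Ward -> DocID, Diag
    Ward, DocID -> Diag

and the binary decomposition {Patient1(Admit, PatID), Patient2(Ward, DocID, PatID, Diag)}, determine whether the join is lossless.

Common attributes: Patient1 ∩ Patient2 = {PatID}.
No dependency enlarges {PatID}, so (PatID)⁺ = {PatID}.
The closure contains neither all of Patient1 = {Admit, PatID} nor all of Patient2 = {Ward, DocID, PatID, Diag}, so the common attributes are not a superkey of either fragment. The join is lossy.

No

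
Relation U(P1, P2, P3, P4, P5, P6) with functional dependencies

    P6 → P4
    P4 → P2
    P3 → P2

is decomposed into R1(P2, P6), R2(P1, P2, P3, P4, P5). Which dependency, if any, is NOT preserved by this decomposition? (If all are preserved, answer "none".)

Check P6 → P4: no single fragment contains all of {P4, P6}, and the restricted closure of {P6} across the fragments never reaches {P4}.
P4 → P2 is preserved.
P3 → P2 is preserved.

P6 → P4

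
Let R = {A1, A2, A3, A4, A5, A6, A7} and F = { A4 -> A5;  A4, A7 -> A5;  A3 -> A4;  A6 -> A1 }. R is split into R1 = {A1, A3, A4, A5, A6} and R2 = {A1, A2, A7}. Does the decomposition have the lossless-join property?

No

Common attributes: R1 ∩ R2 = {A1}.
No dependency enlarges {A1}, so (A1)⁺ = {A1}.
The closure contains neither all of R1 = {A1, A3, A4, A5, A6} nor all of R2 = {A1, A2, A7}, so the common attributes are not a superkey of either fragment. The join is lossy.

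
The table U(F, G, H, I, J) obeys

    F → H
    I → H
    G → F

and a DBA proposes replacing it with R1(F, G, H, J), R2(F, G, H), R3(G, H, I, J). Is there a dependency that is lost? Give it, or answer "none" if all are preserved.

F → H lies within R1.
I → H lies within R3.
G → F lies within R1.
Every dependency is enforceable on the fragments, so the decomposition is dependency-preserving.

none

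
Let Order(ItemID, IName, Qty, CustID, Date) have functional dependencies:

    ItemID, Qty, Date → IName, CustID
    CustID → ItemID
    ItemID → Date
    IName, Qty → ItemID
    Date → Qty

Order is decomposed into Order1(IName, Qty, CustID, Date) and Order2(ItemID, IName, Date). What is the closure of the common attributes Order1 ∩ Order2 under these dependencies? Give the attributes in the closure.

ItemID, IName, Qty, CustID, Date

Order1 ∩ Order2 = {IName, Date}.
Date → Qty applies, adding Qty
IName, Qty → ItemID applies, adding ItemID
ItemID, Qty, Date → IName, CustID applies, adding CustID
Closure: {ItemID, IName, Qty, CustID, Date}.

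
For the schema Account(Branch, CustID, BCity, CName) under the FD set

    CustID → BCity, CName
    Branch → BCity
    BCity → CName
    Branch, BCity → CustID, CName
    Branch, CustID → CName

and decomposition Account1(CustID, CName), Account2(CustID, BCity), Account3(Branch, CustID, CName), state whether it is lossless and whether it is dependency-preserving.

Lossless test (chase): Rows 1 and 2 agree on CustID; apply CustID→BCity, CName and equate their BCity, CName entries. Rows 1 and 3 agree on CustID; apply CustID→BCity, CName and equate their BCity, CName entries. Row 3 is now all distinguished symbols — the join is lossless.
Dependency preservation: the restricted closure of {BCity} across the fragments never reaches {CName}, so BCity → CName cannot be enforced without a join — not preserved.

lossless but not dependency-preserving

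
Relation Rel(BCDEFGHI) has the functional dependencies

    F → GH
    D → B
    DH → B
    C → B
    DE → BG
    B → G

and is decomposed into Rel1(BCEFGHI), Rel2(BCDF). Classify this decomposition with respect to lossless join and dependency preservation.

Lossless test: (BCF)⁺ = {BCFGH}, which is a superkey of neither fragment — lossy.
Dependency preservation: DH → B; DE → BG are not contained in any single fragment, but the restricted closure of each left-hand side across the fragments still reaches the right-hand side; the remaining FDs each lie inside some fragment. All dependencies are preserved.

lossy but dependency-preserving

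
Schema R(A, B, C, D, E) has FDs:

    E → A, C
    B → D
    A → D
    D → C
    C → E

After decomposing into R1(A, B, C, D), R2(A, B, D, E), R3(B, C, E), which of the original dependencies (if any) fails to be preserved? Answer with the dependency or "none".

none

E → A, C: restricted closure across fragments reaches A, C.
B → D lies within R1.
A → D lies within R1.
D → C lies within R1.
C → E lies within R3.
Every dependency is enforceable on the fragments, so the decomposition is dependency-preserving.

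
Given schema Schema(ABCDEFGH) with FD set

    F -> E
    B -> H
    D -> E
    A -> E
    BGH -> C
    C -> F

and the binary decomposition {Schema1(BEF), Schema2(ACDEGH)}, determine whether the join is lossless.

No

Common attributes: Schema1 ∩ Schema2 = {E}.
No dependency enlarges {E}, so (E)⁺ = {E}.
The closure contains neither all of Schema1 = {BEF} nor all of Schema2 = {ACDEGH}, so the common attributes are not a superkey of either fragment. The join is lossy.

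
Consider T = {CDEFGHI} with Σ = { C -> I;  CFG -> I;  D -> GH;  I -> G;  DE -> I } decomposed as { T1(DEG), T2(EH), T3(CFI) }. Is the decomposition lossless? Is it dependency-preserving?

Lossless test (chase): applying each FD to every pair of rows produces no changes in the tableau, so no row becomes fully distinguished — the join is lossy.
Dependency preservation: the restricted closure of {D} across the fragments never reaches {GH}, so D → GH cannot be enforced without a join — not preserved.

lossy and not dependency-preserving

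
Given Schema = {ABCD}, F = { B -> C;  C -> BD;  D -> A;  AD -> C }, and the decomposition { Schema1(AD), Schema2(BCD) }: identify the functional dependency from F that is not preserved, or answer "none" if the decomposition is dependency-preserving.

none

B → C lies within Schema2.
C → BD lies within Schema2.
D → A lies within Schema1.
AD → C: restricted closure across fragments reaches C.
Every dependency is enforceable on the fragments, so the decomposition is dependency-preserving.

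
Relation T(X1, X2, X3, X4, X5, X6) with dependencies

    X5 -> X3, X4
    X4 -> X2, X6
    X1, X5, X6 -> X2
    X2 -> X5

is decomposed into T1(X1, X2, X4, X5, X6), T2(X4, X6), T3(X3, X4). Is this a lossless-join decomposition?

Chase test. Columns are X1, X2, X3, X4, X5, X6; row i has aⱼ where attribute j ∈ Ti, else bᵢⱼ.
Initial tableau (one row per fragment):
  row 1: a1 a2 b13 a4 a5 a6
  row 2: b21 b22 b23 a4 b25 a6
  row 3: b31 b32 a3 a4 b35 b36
Rows 1 and 2 agree on X4; apply X4→X2, X6 and equate their X2, X6 entries.
Rows 1 and 3 agree on X4; apply X4→X2, X6 and equate their X2, X6 entries.
Rows 1 and 2 agree on X2; apply X2→X5 and equate their X5 entries.
Rows 1 and 3 agree on X2; apply X2→X5 and equate their X5 entries.
Rows 1 and 2 agree on X5; apply X5→X3, X4 and equate their X3, X4 entries.
Rows 1 and 3 agree on X5; apply X5→X3, X4 and equate their X3, X4 entries.
Row 1 is now all distinguished symbols — the join is lossless.

Yes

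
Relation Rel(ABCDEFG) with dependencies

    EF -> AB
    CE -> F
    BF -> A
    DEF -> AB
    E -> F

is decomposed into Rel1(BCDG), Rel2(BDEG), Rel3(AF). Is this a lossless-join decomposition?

Chase test. Columns are ABCDEFG; row i has aⱼ where attribute j ∈ Reli, else bᵢⱼ.
Initial tableau (one row per fragment):
  row 1: b11 a2 a3 a4 b15 b16 a7
  row 2: b21 a2 b23 a4 a5 b26 a7
  row 3: a1 b32 b33 b34 b35 a6 b37
No row becomes fully distinguished — the join is lossy.

No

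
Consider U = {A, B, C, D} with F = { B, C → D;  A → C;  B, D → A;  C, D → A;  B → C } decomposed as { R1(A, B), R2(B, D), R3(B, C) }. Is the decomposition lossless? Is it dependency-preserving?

Lossless test (chase): Rows 1 and 2 agree on B; apply B→C and equate their C entries. Rows 1 and 3 agree on B; apply B→C and equate their C entries. Rows 1 and 2 agree on B, C; apply B, C→D and equate their D entries. Rows 1 and 3 agree on B, C; apply B, C→D and equate their D entries. Rows 1 and 2 agree on B, D; apply B, D→A and equate their A entries. Rows 1 and 3 agree on B, D; apply B, D→A and equate their A entries. Row 1 is now all distinguished symbols — the join is lossless.
Dependency preservation: the restricted closure of {A} across the fragments never reaches {C}, so A → C cannot be enforced without a join — not preserved.

lossless but not dependency-preserving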